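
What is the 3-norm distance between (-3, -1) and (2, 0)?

(Σ|x_i - y_i|^3)^(1/3) = (|-3 - 2|^3 + |-1 - 0|^3)^(1/3)
= (5^3 + 1^3)^(1/3) = (125 + 1)^(1/3) = (126)^(1/3) ≈ 5.0133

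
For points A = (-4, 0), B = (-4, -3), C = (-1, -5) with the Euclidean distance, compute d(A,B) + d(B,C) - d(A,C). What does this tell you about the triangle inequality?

d(A,B) = √(0² + 3²) = √9 = 3, d(B,C) = √(3² + 2²) = √13 ≈ 3.6056, d(A,C) = √(3² + 5²) = √34 ≈ 5.831.
d(A,B) + d(B,C) - d(A,C) = 3 + 3.6056 - 5.831 = 6.6056 - 5.831 = 0.7746 (to 4 decimal places). This is ≥ 0, so the triangle inequality holds for these points.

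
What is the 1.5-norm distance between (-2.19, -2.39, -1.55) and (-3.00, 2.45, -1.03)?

(Σ|x_i - y_i|^1.5)^(1/1.5) = (|-2.19 - (-3)|^1.5 + |-2.39 - 2.45|^1.5 + |-1.55 - (-1.03)|^1.5)^(1/1.5)
= (0.81^1.5 + 4.84^1.5 + 0.52^1.5)^(1/1.5) ≈ (0.729 + 10.648 + 0.375)^(1/1.5) = (11.752)^(1/1.5) ≈ 5.169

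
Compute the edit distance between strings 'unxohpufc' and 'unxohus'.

Let D[i][j] be the edit distance between the first i characters of 'unxohpufc' and the first j characters of 'unxohus', with D[i][0] = i, D[0][j] = j, and D[i][j] = D[i-1][j-1] if the characters match, else 1 + min(D[i-1][j], D[i][j-1], D[i-1][j-1]). Filling the table (rows: prefixes of 'unxohpufc', columns: prefixes of 'unxohus'):
     ε  u  n  x  o  h  u  s
  ε  0  1  2  3  4  5  6  7
  u  1  0  1  2  3  4  5  6
  n  2  1  0  1  2  3  4  5
  x  3  2  1  0  1  2  3  4
  o  4  3  2  1  0  1  2  3
  h  5  4  3  2  1  0  1  2
  p  6  5  4  3  2  1  1  2
  u  7  6  5  4  3  2  1  2
  f  8  7  6  5  4  3  2  2
  c  9  8  7  6  5  4  3  3
The bottom-right entry gives D[9][7] = 3, so no sequence of fewer than 3 edits works. Backtracking through the table gives one optimal edit sequence (3 edits):
  unxohpufc → unxohufc (del p @6)
  unxohufc → unxohuc (del f @7)
  unxohuc → unxohus (sub c→s @7)
Edit distance = 3.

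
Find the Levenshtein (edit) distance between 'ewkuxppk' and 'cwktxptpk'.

Let D[i][j] be the edit distance between the first i characters of 'ewkuxppk' and the first j characters of 'cwktxptpk', with D[i][0] = i, D[0][j] = j, and D[i][j] = D[i-1][j-1] if the characters match, else 1 + min(D[i-1][j], D[i][j-1], D[i-1][j-1]). Filling the table (rows: prefixes of 'ewkuxppk', columns: prefixes of 'cwktxptpk'):
     ε  c  w  k  t  x  p  t  p  k
  ε  0  1  2  3  4  5  6  7  8  9
  e  1  1  2  3  4  5  6  7  8  9
  w  2  2  1  2  3  4  5  6  7  8
  k  3  3  2  1  2  3  4  5  6  7
  u  4  4  3  2  2  3  4  5  6  7
  x  5  5  4  3  3  2  3  4  5  6
  p  6  6  5  4  4  3  2  3  4  5
  p  7  7  6  5  5  4  3  3  3  4
  k  8  8  7  6  6  5  4  4  4  3
The bottom-right entry gives D[8][9] = 3, so no sequence of fewer than 3 edits works. Backtracking through the table gives one optimal edit sequence (3 edits):
  ewkuxppk → cwkuxppk (sub e→c @1)
  cwkuxppk → cwktxppk (sub u→t @4)
  cwktxppk → cwktxptpk (ins t @7)
Edit distance = 3.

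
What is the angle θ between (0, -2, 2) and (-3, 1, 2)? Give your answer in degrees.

With u = (0, -2, 2), v = (-3, 1, 2):
u·v = 0·(-3) + (-2)·1 + 2·2 = 0 + (-2) + 4 = 2.
|u| = √(0² + (-2)² + 2²) = √8, |v| = √((-3)² + 1² + 2²) = √14, so |u||v| = √(8·14) = √112.
cos θ = (u·v)/(|u||v|) = 2/√112 ≈ 0.188982
θ = arccos(0.188982) ≈ 79.11°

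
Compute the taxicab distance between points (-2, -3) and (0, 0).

Σ|x_i - y_i| = |-2 - 0| + |-3 - 0| = 2 + 3 = 5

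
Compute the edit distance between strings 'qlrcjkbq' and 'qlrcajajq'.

Let D[i][j] be the edit distance between the first i characters of 'qlrcjkbq' and the first j characters of 'qlrcajajq', with D[i][0] = i, D[0][j] = j, and D[i][j] = D[i-1][j-1] if the characters match, else 1 + min(D[i-1][j], D[i][j-1], D[i-1][j-1]). Filling the table (rows: prefixes of 'qlrcjkbq', columns: prefixes of 'qlrcajajq'):
     ε  q  l  r  c  a  j  a  j  q
  ε  0  1  2  3  4  5  6  7  8  9
  q  1  0  1  2  3  4  5  6  7  8
  l  2  1  0  1  2  3  4  5  6  7
  r  3  2  1  0  1  2  3  4  5  6
  c  4  3  2  1  0  1  2  3  4  5
  j  5  4  3  2  1  1  1  2  3  4
  k  6  5  4  3  2  2  2  2  3  4
  b  7  6  5  4  3  3  3  3  3  4
  q  8  7  6  5  4  4  4  4  4  3
The bottom-right entry gives D[8][9] = 3, so no sequence of fewer than 3 edits works. Backtracking through the table gives one optimal edit sequence (3 edits):
  qlrcjkbq → qlrcajkbq (ins a @5)
  qlrcajkbq → qlrcajabq (sub k→a @7)
  qlrcajabq → qlrcajajq (sub b→j @8)
Edit distance = 3.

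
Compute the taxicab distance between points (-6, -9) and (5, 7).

Σ|x_i - y_i| = |-6 - 5| + |-9 - 7| = 11 + 16 = 27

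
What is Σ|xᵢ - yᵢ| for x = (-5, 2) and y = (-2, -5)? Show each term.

Σ|x_i - y_i| = |-5 - (-2)| + |2 - (-5)| = 3 + 7 = 10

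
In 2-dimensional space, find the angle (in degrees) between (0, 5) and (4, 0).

With u = (0, 5), v = (4, 0):
u·v = 0·4 + 5·0 = 0 + 0 = 0.
|u| = √(0² + 5²) = √25, |v| = √(4² + 0²) = √16, so |u||v| = √(25·16) = √400 = 20.
cos θ = (u·v)/(|u||v|) = 0/20 = 0 (the vectors are orthogonal)
θ = arccos(0) = 90°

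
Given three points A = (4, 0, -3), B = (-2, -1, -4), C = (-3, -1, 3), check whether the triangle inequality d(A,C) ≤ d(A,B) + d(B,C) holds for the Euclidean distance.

d(A,B) = √(6² + 1² + 1²) = √38 ≈ 6.1644, d(B,C) = √(1² + 0² + 7²) = √50 ≈ 7.0711, d(A,C) = √(7² + 1² + 6²) = √86 ≈ 9.2736.
d(A,C) ≈ 9.2736 ≤ 6.1644 + 7.0711 = 13.2355. Triangle inequality is satisfied.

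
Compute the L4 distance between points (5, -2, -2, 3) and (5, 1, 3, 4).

(Σ|x_i - y_i|^4)^(1/4) = (|5 - 5|^4 + |-2 - 1|^4 + |-2 - 3|^4 + |3 - 4|^4)^(1/4)
= (0^4 + 3^4 + 5^4 + 1^4)^(1/4) = (0 + 81 + 625 + 1)^(1/4) = (707)^(1/4) ≈ 5.1565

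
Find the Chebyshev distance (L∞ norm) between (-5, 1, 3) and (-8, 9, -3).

max(|x_i - y_i|) = max(|-5 - (-8)|, |1 - 9|, |3 - (-3)|) = max(3, 8, 6) = 8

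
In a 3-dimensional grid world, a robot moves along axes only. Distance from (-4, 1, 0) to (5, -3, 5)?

Σ|x_i - y_i| = |-4 - 5| + |1 - (-3)| + |0 - 5| = 9 + 4 + 5 = 18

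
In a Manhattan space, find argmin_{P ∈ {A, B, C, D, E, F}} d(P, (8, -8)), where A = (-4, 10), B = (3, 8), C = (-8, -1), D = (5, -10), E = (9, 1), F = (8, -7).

Distances: d(A) = 30, d(B) = 21, d(C) = 23, d(D) = 5, d(E) = 10, d(F) = 1. Nearest: F = (8, -7) with distance 1.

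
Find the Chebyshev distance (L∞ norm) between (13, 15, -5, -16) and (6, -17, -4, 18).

max(|x_i - y_i|) = max(|13 - 6|, |15 - (-17)|, |-5 - (-4)|, |-16 - 18|) = max(7, 32, 1, 34) = 34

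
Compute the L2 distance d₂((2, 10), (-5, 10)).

√(Σ(x_i - y_i)²) = √((2 - (-5))² + (10 - 10)²)
= √(7² + 0²) = √(49 + 0) = √49 = 7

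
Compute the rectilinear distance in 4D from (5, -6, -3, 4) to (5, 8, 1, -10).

Σ|x_i - y_i| = |5 - 5| + |-6 - 8| + |-3 - 1| + |4 - (-10)| = 0 + 14 + 4 + 14 = 32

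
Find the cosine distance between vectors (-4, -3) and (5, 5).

With u = (-4, -3), v = (5, 5):
u·v = (-4)·5 + (-3)·5 = (-20) + (-15) = -35.
|u| = √((-4)² + (-3)²) = √25, |v| = √(5² + 5²) = √50, so |u||v| = √(25·50) = √1250.
cos θ = (u·v)/(|u||v|) = -35/√1250 ≈ -0.9899
Cosine distance = 1 - cos θ ≈ 1 - (-0.9899) = 1.9899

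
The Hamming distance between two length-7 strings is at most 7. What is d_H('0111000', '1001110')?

Differing positions: 1, 2, 3, 5, 6. Hamming distance = 5. The maximum possible Hamming distance for length-7 strings is 7, so d_H/7 = 5/7 ≈ 0.7143.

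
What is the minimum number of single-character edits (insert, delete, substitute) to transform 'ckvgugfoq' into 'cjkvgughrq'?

Let D[i][j] be the edit distance between the first i characters of 'ckvgugfoq' and the first j characters of 'cjkvgughrq', with D[i][0] = i, D[0][j] = j, and D[i][j] = D[i-1][j-1] if the characters match, else 1 + min(D[i-1][j], D[i][j-1], D[i-1][j-1]). Filling the table (rows: prefixes of 'ckvgugfoq', columns: prefixes of 'cjkvgughrq'):
     ε  c  j  k  v  g  u  g  h  r  q
  ε  0  1  2  3  4  5  6  7  8  9 10
  c  1  0  1  2  3  4  5  6  7  8  9
  k  2  1  1  1  2  3  4  5  6  7  8
  v  3  2  2  2  1  2  3  4  5  6  7
  g  4  3  3  3  2  1  2  3  4  5  6
  u  5  4  4  4  3  2  1  2  3  4  5
  g  6  5  5  5  4  3  2  1  2  3  4
  f  7  6  6  6  5  4  3  2  2  3  4
  o  8  7  7  7  6  5  4  3  3  3  4
  q  9  8  8  8  7  6  5  4  4  4  3
The bottom-right entry gives D[9][10] = 3, so no sequence of fewer than 3 edits works. Backtracking through the table gives one optimal edit sequence (3 edits):
  ckvgugfoq → cjkvgugfoq (ins j @2)
  cjkvgugfoq → cjkvgughoq (sub f→h @8)
  cjkvgughoq → cjkvgughrq (sub o→r @9)
Edit distance = 3.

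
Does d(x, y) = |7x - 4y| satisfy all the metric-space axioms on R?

No. d fails symmetry: d(4, 7) = |7·4 - 4·7| = |0| = 0, but d(7, 4) = |7·7 - 4·4| = |33| = 33. Since 0 ≠ 33, d(x,y) ≠ d(y,x) in general.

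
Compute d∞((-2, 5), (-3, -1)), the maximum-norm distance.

max(|x_i - y_i|) = max(|-2 - (-3)|, |5 - (-1)|) = max(1, 6) = 6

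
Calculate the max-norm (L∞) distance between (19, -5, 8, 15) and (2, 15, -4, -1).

max(|x_i - y_i|) = max(|19 - 2|, |-5 - 15|, |8 - (-4)|, |15 - (-1)|) = max(17, 20, 12, 16) = 20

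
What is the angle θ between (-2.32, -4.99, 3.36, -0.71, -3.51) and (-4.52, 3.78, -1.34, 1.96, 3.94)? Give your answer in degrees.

With u = (-2.32, -4.99, 3.36, -0.71, -3.51), v = (-4.52, 3.78, -1.34, 1.96, 3.94):
u·v = (-2.32)·(-4.52) + (-4.99)·3.78 + 3.36·(-1.34) + (-0.71)·1.96 + (-3.51)·3.94 = 10.4864 + (-18.8622) + (-4.5024) + (-1.3916) + (-13.8294) = -28.0992.
|u| = √((-2.32)² + (-4.99)² + 3.36² + (-0.71)² + (-3.51)²) = √(5.3824 + 24.9001 + 11.2896 + 0.5041 + 12.3201) = √54.3963, |v| = √((-4.52)² + 3.78² + (-1.34)² + 1.96² + 3.94²) = √(20.4304 + 14.2884 + 1.7956 + 3.8416 + 15.5236) = √55.8796.
cos θ = (u·v)/(|u||v|) = -28.0992/(√54.3963·√55.8796) ≈ -0.509662
θ = arccos(-0.509662) ≈ 120.64°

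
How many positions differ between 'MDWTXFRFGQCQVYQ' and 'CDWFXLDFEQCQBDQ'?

Differing positions: 1, 4, 6, 7, 9, 13, 14. Hamming distance = 7.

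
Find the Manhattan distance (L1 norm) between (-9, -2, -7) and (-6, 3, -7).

Σ|x_i - y_i| = |-9 - (-6)| + |-2 - 3| + |-7 - (-7)| = 3 + 5 + 0 = 8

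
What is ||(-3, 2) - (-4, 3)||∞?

max(|x_i - y_i|) = max(|-3 - (-4)|, |2 - 3|) = max(1, 1) = 1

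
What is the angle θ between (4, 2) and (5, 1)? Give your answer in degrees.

With u = (4, 2), v = (5, 1):
u·v = 4·5 + 2·1 = 20 + 2 = 22.
|u| = √(4² + 2²) = √20, |v| = √(5² + 1²) = √26, so |u||v| = √(20·26) = √520.
cos θ = (u·v)/(|u||v|) = 22/√520 ≈ 0.964764
θ = arccos(0.964764) ≈ 15.26°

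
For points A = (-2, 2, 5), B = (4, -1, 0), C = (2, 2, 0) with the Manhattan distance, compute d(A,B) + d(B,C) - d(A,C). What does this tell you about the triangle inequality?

d(A,B) = 6 + 3 + 5 = 14, d(B,C) = 2 + 3 + 0 = 5, d(A,C) = 4 + 0 + 5 = 9.
d(A,B) + d(B,C) - d(A,C) = 14 + 5 - 9 = 19 - 9 = 10. This is ≥ 0, so the triangle inequality holds for these points.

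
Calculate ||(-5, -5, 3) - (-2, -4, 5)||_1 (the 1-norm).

Σ|x_i - y_i| = |-5 - (-2)| + |-5 - (-4)| + |3 - 5| = 3 + 1 + 2 = 6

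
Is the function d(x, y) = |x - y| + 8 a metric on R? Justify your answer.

No. d fails identity of indiscernibles (specifically d(x,x) = 0): d(6, 6) = |6 - 6| + 8 = 0 + 8 = 8 ≠ 0.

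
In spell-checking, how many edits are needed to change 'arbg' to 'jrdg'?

Let D[i][j] be the edit distance between the first i characters of 'arbg' and the first j characters of 'jrdg', with D[i][0] = i, D[0][j] = j, and D[i][j] = D[i-1][j-1] if the characters match, else 1 + min(D[i-1][j], D[i][j-1], D[i-1][j-1]). Filling the table (rows: prefixes of 'arbg', columns: prefixes of 'jrdg'):
     ε  j  r  d  g
  ε  0  1  2  3  4
  a  1  1  2  3  4
  r  2  2  1  2  3
  b  3  3  2  2  3
  g  4  4  3  3  2
The bottom-right entry gives D[4][4] = 2, so no sequence of fewer than 2 edits works. Backtracking through the table gives one optimal edit sequence (2 edits):
  arbg → jrbg (sub a→j @1)
  jrbg → jrdg (sub b→d @3)
Edit distance = 2.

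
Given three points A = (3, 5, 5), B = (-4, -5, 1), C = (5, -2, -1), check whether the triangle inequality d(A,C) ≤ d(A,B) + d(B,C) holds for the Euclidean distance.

d(A,B) = √(7² + 10² + 4²) = √165 ≈ 12.8452, d(B,C) = √(9² + 3² + 2²) = √94 ≈ 9.6954, d(A,C) = √(2² + 7² + 6²) = √89 ≈ 9.434.
d(A,C) ≈ 9.434 ≤ 12.8452 + 9.6954 = 22.5406. Triangle inequality is satisfied.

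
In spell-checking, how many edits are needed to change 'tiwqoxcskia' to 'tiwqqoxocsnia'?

Let D[i][j] be the edit distance between the first i characters of 'tiwqoxcskia' and the first j characters of 'tiwqqoxocsnia', with D[i][0] = i, D[0][j] = j, and D[i][j] = D[i-1][j-1] if the characters match, else 1 + min(D[i-1][j], D[i][j-1], D[i-1][j-1]). Filling the table (rows: prefixes of 'tiwqoxcskia', columns: prefixes of 'tiwqqoxocsnia'):
     ε  t  i  w  q  q  o  x  o  c  s  n  i  a
  ε  0  1  2  3  4  5  6  7  8  9 10 11 12 13
  t  1  0  1  2  3  4  5  6  7  8  9 10 11 12
  i  2  1  0  1  2  3  4  5  6  7  8  9 10 11
  w  3  2  1  0  1  2  3  4  5  6  7  8  9 10
  q  4  3  2  1  0  1  2  3  4  5  6  7  8  9
  o  5  4  3  2  1  1  1  2  3  4  5  6  7  8
  x  6  5  4  3  2  2  2  1  2  3  4  5  6  7
  c  7  6  5  4  3  3  3  2  2  2  3  4  5  6
  s  8  7  6  5  4  4  4  3  3  3  2  3  4  5
  k  9  8  7  6  5  5  5  4  4  4  3  3  4  5
  i 10  9  8  7  6  6  6  5  5  5  4  4  3  4
  a 11 10  9  8  7  7  7  6  6  6  5  5  4  3
The bottom-right entry gives D[11][13] = 3, so no sequence of fewer than 3 edits works. Backtracking through the table gives one optimal edit sequence (3 edits):
  tiwqoxcskia → tiwqqoxcskia (ins q @4)
  tiwqqoxcskia → tiwqqoxocskia (ins o @8)
  tiwqqoxocskia → tiwqqoxocsnia (sub k→n @11)
Edit distance = 3.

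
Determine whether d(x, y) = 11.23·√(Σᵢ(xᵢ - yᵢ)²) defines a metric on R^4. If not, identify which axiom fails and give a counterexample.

Yes. The L2 (Euclidean) norm induces a metric on R^4, and multiplying a metric by a positive constant 11.23 > 0 preserves all four axioms: non-negativity (11.23·||x-y|| ≥ 0), identity (11.23·||x-y|| = 0 ⟺ ||x-y|| = 0 ⟺ x = y), symmetry (||x-y|| = ||y-x||), and the triangle inequality (11.23·||x-z|| ≤ 11.23·||x-y|| + 11.23·||y-z||). So d is a metric.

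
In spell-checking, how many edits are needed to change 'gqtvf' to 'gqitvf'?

Let D[i][j] be the edit distance between the first i characters of 'gqtvf' and the first j characters of 'gqitvf', with D[i][0] = i, D[0][j] = j, and D[i][j] = D[i-1][j-1] if the characters match, else 1 + min(D[i-1][j], D[i][j-1], D[i-1][j-1]). Filling the table (rows: prefixes of 'gqtvf', columns: prefixes of 'gqitvf'):
     ε  g  q  i  t  v  f
  ε  0  1  2  3  4  5  6
  g  1  0  1  2  3  4  5
  q  2  1  0  1  2  3  4
  t  3  2  1  1  1  2  3
  v  4  3  2  2  2  1  2
  f  5  4  3  3  3  2  1
The bottom-right entry gives D[5][6] = 1, so no sequence of fewer than 1 edit works. Backtracking through the table gives one optimal edit sequence (1 edit):
  gqtvf → gqitvf (ins i @3)
Edit distance = 1.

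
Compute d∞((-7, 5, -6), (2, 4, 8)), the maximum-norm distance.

max(|x_i - y_i|) = max(|-7 - 2|, |5 - 4|, |-6 - 8|) = max(9, 1, 14) = 14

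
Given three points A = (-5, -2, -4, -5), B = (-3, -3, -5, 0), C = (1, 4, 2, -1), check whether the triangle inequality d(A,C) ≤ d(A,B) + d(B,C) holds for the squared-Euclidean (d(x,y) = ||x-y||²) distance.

d(A,B) = 2² + 1² + 1² + 5² = 31, d(B,C) = 4² + 7² + 7² + 1² = 115, d(A,C) = 6² + 6² + 6² + 4² = 124.
d(A,C) = 124 ≤ 31 + 115 = 146. Triangle inequality is satisfied.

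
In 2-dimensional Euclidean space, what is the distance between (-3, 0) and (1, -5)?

√(Σ(x_i - y_i)²) = √((-3 - 1)² + (0 - (-5))²)
= √((-4)² + 5²) = √(16 + 25) = √41 ≈ 6.4031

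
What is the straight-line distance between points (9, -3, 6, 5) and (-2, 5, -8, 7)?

√(Σ(x_i - y_i)²) = √((9 - (-2))² + (-3 - 5)² + (6 - (-8))² + (5 - 7)²)
= √(11² + (-8)² + 14² + (-2)²) = √(121 + 64 + 196 + 4) = √385 ≈ 19.6214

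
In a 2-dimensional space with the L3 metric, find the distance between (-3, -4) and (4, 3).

(Σ|x_i - y_i|^3)^(1/3) = (|-3 - 4|^3 + |-4 - 3|^3)^(1/3)
= (7^3 + 7^3)^(1/3) = (343 + 343)^(1/3) = (686)^(1/3) ≈ 8.8194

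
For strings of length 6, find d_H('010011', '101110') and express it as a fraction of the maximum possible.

Differing positions: 1, 2, 3, 4, 6. Hamming distance = 5. The maximum possible Hamming distance for length-6 strings is 6, so d_H/6 = 5/6 ≈ 0.8333.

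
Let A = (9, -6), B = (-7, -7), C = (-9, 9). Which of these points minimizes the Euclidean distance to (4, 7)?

Distances: d(A) ≈ 13.9284, d(B) ≈ 17.8045, d(C) ≈ 13.1529. Nearest: C = (-9, 9) with distance 13.1529.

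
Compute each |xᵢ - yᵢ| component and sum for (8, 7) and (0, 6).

Σ|x_i - y_i| = |8 - 0| + |7 - 6| = 8 + 1 = 9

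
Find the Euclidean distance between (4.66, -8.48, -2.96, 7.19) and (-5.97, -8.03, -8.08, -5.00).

√(Σ(x_i - y_i)²) = √((4.66 - (-5.97))² + (-8.48 - (-8.03))² + (-2.96 - (-8.08))² + (7.19 - (-5))²)
= √(10.63² + (-0.45)² + 5.12² + 12.19²) = √(112.9969 + 0.2025 + 26.2144 + 148.5961) = √288.0099 ≈ 16.9709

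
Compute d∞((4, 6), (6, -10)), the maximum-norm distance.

max(|x_i - y_i|) = max(|4 - 6|, |6 - (-10)|) = max(2, 16) = 16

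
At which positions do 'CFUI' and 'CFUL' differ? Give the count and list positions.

Differing positions: 4. Hamming distance = 1.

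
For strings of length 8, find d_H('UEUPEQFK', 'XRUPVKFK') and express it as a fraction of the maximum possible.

Differing positions: 1, 2, 5, 6. Hamming distance = 4. The maximum possible Hamming distance for length-8 strings is 8, so d_H/8 = 4/8 = 0.5.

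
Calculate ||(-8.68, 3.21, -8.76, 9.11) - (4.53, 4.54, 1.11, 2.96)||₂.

√(Σ(x_i - y_i)²) = √((-8.68 - 4.53)² + (3.21 - 4.54)² + (-8.76 - 1.11)² + (9.11 - 2.96)²)
= √((-13.21)² + (-1.33)² + (-9.87)² + 6.15²) = √(174.5041 + 1.7689 + 97.4169 + 37.8225) = √311.5124 ≈ 17.6497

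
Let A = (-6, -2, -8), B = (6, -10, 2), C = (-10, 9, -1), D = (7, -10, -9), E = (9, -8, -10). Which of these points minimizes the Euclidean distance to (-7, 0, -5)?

Distances: d(A) ≈ 3.7417, d(B) ≈ 17.8326, d(C) ≈ 10.2956, d(D) ≈ 17.6635, d(E) ≈ 18.5742. Nearest: A = (-6, -2, -8) with distance 3.7417.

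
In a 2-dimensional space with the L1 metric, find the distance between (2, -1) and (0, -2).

Σ|x_i - y_i| = |2 - 0| + |-1 - (-2)| = 2 + 1 = 3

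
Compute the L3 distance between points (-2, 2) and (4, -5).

(Σ|x_i - y_i|^3)^(1/3) = (|-2 - 4|^3 + |2 - (-5)|^3)^(1/3)
= (6^3 + 7^3)^(1/3) = (216 + 343)^(1/3) = (559)^(1/3) ≈ 8.2377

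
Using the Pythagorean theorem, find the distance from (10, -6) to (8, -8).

√(Σ(x_i - y_i)²) = √((10 - 8)² + (-6 - (-8))²)
= √(2² + 2²) = √(4 + 4) = √8 ≈ 2.8284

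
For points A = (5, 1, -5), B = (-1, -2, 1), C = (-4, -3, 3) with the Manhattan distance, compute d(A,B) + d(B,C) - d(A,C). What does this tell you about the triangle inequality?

d(A,B) = 6 + 3 + 6 = 15, d(B,C) = 3 + 1 + 2 = 6, d(A,C) = 9 + 4 + 8 = 21.
d(A,B) + d(B,C) - d(A,C) = 15 + 6 - 21 = 21 - 21 = 0. This is ≥ 0, so the triangle inequality holds for these points.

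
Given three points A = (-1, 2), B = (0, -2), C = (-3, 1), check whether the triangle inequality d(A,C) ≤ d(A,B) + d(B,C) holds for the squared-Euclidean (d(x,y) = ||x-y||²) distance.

d(A,B) = 1² + 4² = 17, d(B,C) = 3² + 3² = 18, d(A,C) = 2² + 1² = 5.
d(A,C) = 5 ≤ 17 + 18 = 35. Triangle inequality is satisfied.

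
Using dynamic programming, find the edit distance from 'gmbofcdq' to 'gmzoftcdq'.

Let D[i][j] be the edit distance between the first i characters of 'gmbofcdq' and the first j characters of 'gmzoftcdq', with D[i][0] = i, D[0][j] = j, and D[i][j] = D[i-1][j-1] if the characters match, else 1 + min(D[i-1][j], D[i][j-1], D[i-1][j-1]). Filling the table (rows: prefixes of 'gmbofcdq', columns: prefixes of 'gmzoftcdq'):
     ε  g  m  z  o  f  t  c  d  q
  ε  0  1  2  3  4  5  6  7  8  9
  g  1  0  1  2  3  4  5  6  7  8
  m  2  1  0  1  2  3  4  5  6  7
  b  3  2  1  1  2  3  4  5  6  7
  o  4  3  2  2  1  2  3  4  5  6
  f  5  4  3  3  2  1  2  3  4  5
  c  6  5  4  4  3  2  2  2  3  4
  d  7  6  5  5  4  3  3  3  2  3
  q  8  7  6  6  5  4  4  4  3  2
The bottom-right entry gives D[8][9] = 2, so no sequence of fewer than 2 edits works. Backtracking through the table gives one optimal edit sequence (2 edits):
  gmbofcdq → gmzofcdq (sub b→z @3)
  gmzofcdq → gmzoftcdq (ins t @6)
Edit distance = 2.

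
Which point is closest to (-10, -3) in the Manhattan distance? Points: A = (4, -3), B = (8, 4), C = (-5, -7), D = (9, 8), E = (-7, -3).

Distances: d(A) = 14, d(B) = 25, d(C) = 9, d(D) = 30, d(E) = 3. Nearest: E = (-7, -3) with distance 3.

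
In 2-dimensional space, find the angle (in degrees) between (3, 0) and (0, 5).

With u = (3, 0), v = (0, 5):
u·v = 3·0 + 0·5 = 0 + 0 = 0.
|u| = √(3² + 0²) = √9, |v| = √(0² + 5²) = √25, so |u||v| = √(9·25) = √225 = 15.
cos θ = (u·v)/(|u||v|) = 0/15 = 0 (the vectors are orthogonal)
θ = arccos(0) = 90°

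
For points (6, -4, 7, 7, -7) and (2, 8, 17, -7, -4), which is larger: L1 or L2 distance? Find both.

L1 = |6 - 2| + |-4 - 8| + |7 - 17| + |7 - (-7)| + |-7 - (-4)| = 4 + 12 + 10 + 14 + 3 = 43
L2 = √(4² + 12² + 10² + 14² + 3²) = √465 ≈ 21.5639
L1 ≥ L2 always (equality iff movement is along one axis); L1 > L2 here.
Ratio L1/L2 = 43/√465 ≈ 1.9941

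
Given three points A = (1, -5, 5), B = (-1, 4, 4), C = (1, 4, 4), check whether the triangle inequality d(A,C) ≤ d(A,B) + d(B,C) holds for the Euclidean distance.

d(A,B) = √(2² + 9² + 1²) = √86 ≈ 9.2736, d(B,C) = √(2² + 0² + 0²) = √4 = 2, d(A,C) = √(0² + 9² + 1²) = √82 ≈ 9.0554.
d(A,C) ≈ 9.0554 ≤ 9.2736 + 2 = 11.2736. Triangle inequality is satisfied.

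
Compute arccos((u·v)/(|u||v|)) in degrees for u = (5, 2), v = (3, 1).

With u = (5, 2), v = (3, 1):
u·v = 5·3 + 2·1 = 15 + 2 = 17.
|u| = √(5² + 2²) = √29, |v| = √(3² + 1²) = √10, so |u||v| = √(29·10) = √290.
cos θ = (u·v)/(|u||v|) = 17/√290 ≈ 0.998274
θ = arccos(0.998274) ≈ 3.37°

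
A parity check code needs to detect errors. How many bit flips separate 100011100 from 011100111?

Differing positions: 1, 2, 3, 4, 5, 6, 8, 9. Hamming distance = 8.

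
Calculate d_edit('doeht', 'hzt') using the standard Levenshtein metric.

Let D[i][j] be the edit distance between the first i characters of 'doeht' and the first j characters of 'hzt', with D[i][0] = i, D[0][j] = j, and D[i][j] = D[i-1][j-1] if the characters match, else 1 + min(D[i-1][j], D[i][j-1], D[i-1][j-1]). Filling the table (rows: prefixes of 'doeht', columns: prefixes of 'hzt'):
     ε  h  z  t
  ε  0  1  2  3
  d  1  1  2  3
  o  2  2  2  3
  e  3  3  3  3
  h  4  3  4  4
  t  5  4  4  4
The bottom-right entry gives D[5][3] = 4, so no sequence of fewer than 4 edits works. Backtracking through the table gives one optimal edit sequence (4 edits):
  doeht → oeht (del d @1)
  oeht → eht (del o @1)
  eht → hht (sub e→h @1)
  hht → hzt (sub h→z @2)
Edit distance = 4.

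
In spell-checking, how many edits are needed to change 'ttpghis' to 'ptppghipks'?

Let D[i][j] be the edit distance between the first i characters of 'ttpghis' and the first j characters of 'ptppghipks', with D[i][0] = i, D[0][j] = j, and D[i][j] = D[i-1][j-1] if the characters match, else 1 + min(D[i-1][j], D[i][j-1], D[i-1][j-1]). Filling the table (rows: prefixes of 'ttpghis', columns: prefixes of 'ptppghipks'):
     ε  p  t  p  p  g  h  i  p  k  s
  ε  0  1  2  3  4  5  6  7  8  9 10
  t  1  1  1  2  3  4  5  6  7  8  9
  t  2  2  1  2  3  4  5  6  7  8  9
  p  3  2  2  1  2  3  4  5  6  7  8
  g  4  3  3  2  2  2  3  4  5  6  7
  h  5  4  4  3  3  3  2  3  4  5  6
  i  6  5  5  4  4  4  3  2  3  4  5
  s  7  6  6  5  5  5  4  3  3  4  4
The bottom-right entry gives D[7][10] = 4, so no sequence of fewer than 4 edits works. Backtracking through the table gives one optimal edit sequence (4 edits):
  ttpghis → pttpghis (ins p @1)
  pttpghis → ptppghis (sub t→p @3)
  ptppghis → ptppghips (ins p @8)
  ptppghips → ptppghipks (ins k @9)
Edit distance = 4.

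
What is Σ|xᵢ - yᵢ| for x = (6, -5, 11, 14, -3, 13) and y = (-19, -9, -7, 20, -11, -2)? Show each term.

Σ|x_i - y_i| = |6 - (-19)| + |-5 - (-9)| + |11 - (-7)| + |14 - 20| + |-3 - (-11)| + |13 - (-2)| = 25 + 4 + 18 + 6 + 8 + 15 = 76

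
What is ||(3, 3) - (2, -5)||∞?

max(|x_i - y_i|) = max(|3 - 2|, |3 - (-5)|) = max(1, 8) = 8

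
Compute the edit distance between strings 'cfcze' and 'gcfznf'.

Let D[i][j] be the edit distance between the first i characters of 'cfcze' and the first j characters of 'gcfznf', with D[i][0] = i, D[0][j] = j, and D[i][j] = D[i-1][j-1] if the characters match, else 1 + min(D[i-1][j], D[i][j-1], D[i-1][j-1]). Filling the table (rows: prefixes of 'cfcze', columns: prefixes of 'gcfznf'):
     ε  g  c  f  z  n  f
  ε  0  1  2  3  4  5  6
  c  1  1  1  2  3  4  5
  f  2  2  2  1  2  3  4
  c  3  3  2  2  2  3  4
  z  4  4  3  3  2  3  4
  e  5  5  4  4  3  3  4
The bottom-right entry gives D[5][6] = 4, so no sequence of fewer than 4 edits works. Backtracking through the table gives one optimal edit sequence (4 edits):
  cfcze → gcfcze (ins g @1)
  gcfcze → gcfzze (sub c→z @4)
  gcfzze → gcfzne (sub z→n @5)
  gcfzne → gcfznf (sub e→f @6)
Edit distance = 4.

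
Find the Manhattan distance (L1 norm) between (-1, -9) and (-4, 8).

Σ|x_i - y_i| = |-1 - (-4)| + |-9 - 8| = 3 + 17 = 20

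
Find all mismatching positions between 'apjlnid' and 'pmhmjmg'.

Differing positions: 1, 2, 3, 4, 5, 6, 7. Hamming distance = 7.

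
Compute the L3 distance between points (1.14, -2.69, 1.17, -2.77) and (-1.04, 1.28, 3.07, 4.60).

(Σ|x_i - y_i|^3)^(1/3) = (|1.14 - (-1.04)|^3 + |-2.69 - 1.28|^3 + |1.17 - 3.07|^3 + |-2.77 - 4.6|^3)^(1/3)
= (2.18^3 + 3.97^3 + 1.9^3 + 7.37^3)^(1/3) ≈ (10.3602 + 62.5708 + 6.859 + 400.3156)^(1/3) = (480.1056)^(1/3) ≈ 7.8303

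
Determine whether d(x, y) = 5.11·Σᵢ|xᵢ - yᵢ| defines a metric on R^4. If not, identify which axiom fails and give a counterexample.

Yes. The L1 (Manhattan) norm induces a metric on R^4, and multiplying a metric by a positive constant 5.11 > 0 preserves all four axioms: non-negativity (5.11·||x-y|| ≥ 0), identity (5.11·||x-y|| = 0 ⟺ ||x-y|| = 0 ⟺ x = y), symmetry (||x-y|| = ||y-x||), and the triangle inequality (5.11·||x-z|| ≤ 5.11·||x-y|| + 5.11·||y-z||). So d is a metric.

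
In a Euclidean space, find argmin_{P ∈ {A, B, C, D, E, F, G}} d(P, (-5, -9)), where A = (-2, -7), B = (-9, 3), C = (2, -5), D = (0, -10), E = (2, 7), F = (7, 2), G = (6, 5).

Distances: d(A) ≈ 3.6056, d(B) ≈ 12.6491, d(C) ≈ 8.0623, d(D) ≈ 5.099, d(E) ≈ 17.4642, d(F) ≈ 16.2788, d(G) ≈ 17.8045. Nearest: A = (-2, -7) with distance 3.6056.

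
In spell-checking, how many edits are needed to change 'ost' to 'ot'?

Let D[i][j] be the edit distance between the first i characters of 'ost' and the first j characters of 'ot', with D[i][0] = i, D[0][j] = j, and D[i][j] = D[i-1][j-1] if the characters match, else 1 + min(D[i-1][j], D[i][j-1], D[i-1][j-1]). Filling the table (rows: prefixes of 'ost', columns: prefixes of 'ot'):
     ε  o  t
  ε  0  1  2
  o  1  0  1
  s  2  1  1
  t  3  2  1
The bottom-right entry gives D[3][2] = 1, so no sequence of fewer than 1 edit works. Backtracking through the table gives one optimal edit sequence (1 edit):
  ost → ot (del s @2)
Edit distance = 1.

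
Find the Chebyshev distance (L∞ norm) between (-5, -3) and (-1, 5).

max(|x_i - y_i|) = max(|-5 - (-1)|, |-3 - 5|) = max(4, 8) = 8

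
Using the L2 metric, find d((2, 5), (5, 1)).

√(Σ(x_i - y_i)²) = √((2 - 5)² + (5 - 1)²)
= √((-3)² + 4²) = √(9 + 16) = √25 = 5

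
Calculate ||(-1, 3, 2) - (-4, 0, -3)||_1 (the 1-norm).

Σ|x_i - y_i| = |-1 - (-4)| + |3 - 0| + |2 - (-3)| = 3 + 3 + 5 = 11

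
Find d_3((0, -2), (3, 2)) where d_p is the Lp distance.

(Σ|x_i - y_i|^3)^(1/3) = (|0 - 3|^3 + |-2 - 2|^3)^(1/3)
= (3^3 + 4^3)^(1/3) = (27 + 64)^(1/3) = (91)^(1/3) ≈ 4.4979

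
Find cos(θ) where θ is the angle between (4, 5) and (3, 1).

With u = (4, 5), v = (3, 1):
u·v = 4·3 + 5·1 = 12 + 5 = 17.
|u| = √(4² + 5²) = √41, |v| = √(3² + 1²) = √10, so |u||v| = √(41·10) = √410.
cos θ = (u·v)/(|u||v|) = 17/√410 ≈ 0.8396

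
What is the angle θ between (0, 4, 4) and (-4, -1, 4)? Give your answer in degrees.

With u = (0, 4, 4), v = (-4, -1, 4):
u·v = 0·(-4) + 4·(-1) + 4·4 = 0 + (-4) + 16 = 12.
|u| = √(0² + 4² + 4²) = √32, |v| = √((-4)² + (-1)² + 4²) = √33, so |u||v| = √(32·33) = √1056.
cos θ = (u·v)/(|u||v|) = 12/√1056 ≈ 0.369274
θ = arccos(0.369274) ≈ 68.33°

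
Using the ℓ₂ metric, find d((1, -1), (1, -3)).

√(Σ(x_i - y_i)²) = √((1 - 1)² + (-1 - (-3))²)
= √(0² + 2²) = √(0 + 4) = √4 = 2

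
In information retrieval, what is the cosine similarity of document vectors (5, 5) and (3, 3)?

With u = (5, 5), v = (3, 3):
u·v = 5·3 + 5·3 = 15 + 15 = 30.
|u| = √(5² + 5²) = √50, |v| = √(3² + 3²) = √18, so |u||v| = √(50·18) = √900 = 30.
cos θ = (u·v)/(|u||v|) = 30/30 = 1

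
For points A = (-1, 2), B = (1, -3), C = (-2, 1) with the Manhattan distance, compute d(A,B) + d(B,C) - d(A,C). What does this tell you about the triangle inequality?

d(A,B) = 2 + 5 = 7, d(B,C) = 3 + 4 = 7, d(A,C) = 1 + 1 = 2.
d(A,B) + d(B,C) - d(A,C) = 7 + 7 - 2 = 14 - 2 = 12. This is ≥ 0, so the triangle inequality holds for these points.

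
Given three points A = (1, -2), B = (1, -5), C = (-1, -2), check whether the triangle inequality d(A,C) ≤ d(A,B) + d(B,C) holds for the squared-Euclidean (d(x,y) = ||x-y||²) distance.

d(A,B) = 0² + 3² = 9, d(B,C) = 2² + 3² = 13, d(A,C) = 2² + 0² = 4.
d(A,C) = 4 ≤ 9 + 13 = 22. Triangle inequality is satisfied.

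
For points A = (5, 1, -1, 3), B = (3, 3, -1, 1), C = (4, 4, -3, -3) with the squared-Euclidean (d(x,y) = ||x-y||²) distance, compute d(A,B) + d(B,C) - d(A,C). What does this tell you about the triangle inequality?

d(A,B) = 2² + 2² + 0² + 2² = 12, d(B,C) = 1² + 1² + 2² + 4² = 22, d(A,C) = 1² + 3² + 2² + 6² = 50.
d(A,B) + d(B,C) - d(A,C) = 12 + 22 - 50 = 34 - 50 = -16. This is < 0, so the triangle inequality FAILS for these points (squared-Euclidean is not a metric).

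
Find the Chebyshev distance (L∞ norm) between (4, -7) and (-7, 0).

max(|x_i - y_i|) = max(|4 - (-7)|, |-7 - 0|) = max(11, 7) = 11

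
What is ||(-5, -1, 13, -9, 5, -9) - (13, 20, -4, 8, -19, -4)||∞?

max(|x_i - y_i|) = max(|-5 - 13|, |-1 - 20|, |13 - (-4)|, |-9 - 8|, |5 - (-19)|, |-9 - (-4)|) = max(18, 21, 17, 17, 24, 5) = 24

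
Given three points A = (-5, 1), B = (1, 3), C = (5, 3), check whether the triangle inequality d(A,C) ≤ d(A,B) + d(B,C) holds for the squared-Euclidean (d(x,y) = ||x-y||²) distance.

d(A,B) = 6² + 2² = 40, d(B,C) = 4² + 0² = 16, d(A,C) = 10² + 2² = 104.
d(A,C) = 104 > 40 + 16 = 56. Triangle inequality is VIOLATED. (Squared-Euclidean is not a metric — this is a counterexample.)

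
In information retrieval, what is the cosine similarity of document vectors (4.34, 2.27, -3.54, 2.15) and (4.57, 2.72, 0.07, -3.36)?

With u = (4.34, 2.27, -3.54, 2.15), v = (4.57, 2.72, 0.07, -3.36):
u·v = 4.34·4.57 + 2.27·2.72 + (-3.54)·0.07 + 2.15·(-3.36) = 19.8338 + 6.1744 + (-0.2478) + (-7.224) = 18.5364.
|u| = √(4.34² + 2.27² + (-3.54)² + 2.15²) = √(18.8356 + 5.1529 + 12.5316 + 4.6225) = √41.1426, |v| = √(4.57² + 2.72² + 0.07² + (-3.36)²) = √(20.8849 + 7.3984 + 0.0049 + 11.2896) = √39.5778.
cos θ = (u·v)/(|u||v|) = 18.5364/(√41.1426·√39.5778) ≈ 0.4594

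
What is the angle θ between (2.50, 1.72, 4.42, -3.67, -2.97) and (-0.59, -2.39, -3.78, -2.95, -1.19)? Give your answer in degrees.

With u = (2.50, 1.72, 4.42, -3.67, -2.97), v = (-0.59, -2.39, -3.78, -2.95, -1.19):
u·v = 2.5·(-0.59) + 1.72·(-2.39) + 4.42·(-3.78) + (-3.67)·(-2.95) + (-2.97)·(-1.19) = (-1.475) + (-4.1108) + (-16.7076) + 10.8265 + 3.5343 = -7.9326.
|u| = √(2.5² + 1.72² + 4.42² + (-3.67)² + (-2.97)²) = √(6.25 + 2.9584 + 19.5364 + 13.4689 + 8.8209) = √51.0346, |v| = √((-0.59)² + (-2.39)² + (-3.78)² + (-2.95)² + (-1.19)²) = √(0.3481 + 5.7121 + 14.2884 + 8.7025 + 1.4161) = √30.4672.
cos θ = (u·v)/(|u||v|) = -7.9326/(√51.0346·√30.4672) ≈ -0.201172
θ = arccos(-0.201172) ≈ 101.61°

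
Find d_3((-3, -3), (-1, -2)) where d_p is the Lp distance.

(Σ|x_i - y_i|^3)^(1/3) = (|-3 - (-1)|^3 + |-3 - (-2)|^3)^(1/3)
= (2^3 + 1^3)^(1/3) = (8 + 1)^(1/3) = (9)^(1/3) ≈ 2.0801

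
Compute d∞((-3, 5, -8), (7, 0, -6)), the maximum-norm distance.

max(|x_i - y_i|) = max(|-3 - 7|, |5 - 0|, |-8 - (-6)|) = max(10, 5, 2) = 10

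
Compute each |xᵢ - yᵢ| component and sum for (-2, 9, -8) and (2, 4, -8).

Σ|x_i - y_i| = |-2 - 2| + |9 - 4| + |-8 - (-8)| = 4 + 5 + 0 = 9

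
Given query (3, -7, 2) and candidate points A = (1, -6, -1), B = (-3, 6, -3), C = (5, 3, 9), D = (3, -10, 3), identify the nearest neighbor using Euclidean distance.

Distances: d(A) ≈ 3.7417, d(B) ≈ 15.1658, d(C) ≈ 12.3693, d(D) ≈ 3.1623. Nearest: D = (3, -10, 3) with distance 3.1623.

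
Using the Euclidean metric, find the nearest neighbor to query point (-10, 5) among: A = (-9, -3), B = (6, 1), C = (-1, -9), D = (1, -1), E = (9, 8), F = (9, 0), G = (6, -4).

Distances: d(A) ≈ 8.0623, d(B) ≈ 16.4924, d(C) ≈ 16.6433, d(D) ≈ 12.53, d(E) ≈ 19.2354, d(F) ≈ 19.6469, d(G) ≈ 18.3576. Nearest: A = (-9, -3) with distance 8.0623.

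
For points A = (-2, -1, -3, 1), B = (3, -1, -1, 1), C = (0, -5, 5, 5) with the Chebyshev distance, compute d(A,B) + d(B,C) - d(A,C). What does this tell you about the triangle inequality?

d(A,B) = max(5, 0, 2, 0) = 5, d(B,C) = max(3, 4, 6, 4) = 6, d(A,C) = max(2, 4, 8, 4) = 8.
d(A,B) + d(B,C) - d(A,C) = 5 + 6 - 8 = 11 - 8 = 3. This is ≥ 0, so the triangle inequality holds for these points.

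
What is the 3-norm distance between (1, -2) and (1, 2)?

(Σ|x_i - y_i|^3)^(1/3) = (|1 - 1|^3 + |-2 - 2|^3)^(1/3)
= (0^3 + 4^3)^(1/3) = (0 + 64)^(1/3) = (64)^(1/3) = 4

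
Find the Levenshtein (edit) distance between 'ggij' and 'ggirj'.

Let D[i][j] be the edit distance between the first i characters of 'ggij' and the first j characters of 'ggirj', with D[i][0] = i, D[0][j] = j, and D[i][j] = D[i-1][j-1] if the characters match, else 1 + min(D[i-1][j], D[i][j-1], D[i-1][j-1]). Filling the table (rows: prefixes of 'ggij', columns: prefixes of 'ggirj'):
     ε  g  g  i  r  j
  ε  0  1  2  3  4  5
  g  1  0  1  2  3  4
  g  2  1  0  1  2  3
  i  3  2  1  0  1  2
  j  4  3  2  1  1  1
The bottom-right entry gives D[4][5] = 1, so no sequence of fewer than 1 edit works. Backtracking through the table gives one optimal edit sequence (1 edit):
  ggij → ggirj (ins r @4)
Edit distance = 1.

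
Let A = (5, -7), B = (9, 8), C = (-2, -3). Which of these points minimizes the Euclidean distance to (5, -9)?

Distances: d(A) = 2, d(B) ≈ 17.4642, d(C) ≈ 9.2195. Nearest: A = (5, -7) with distance 2.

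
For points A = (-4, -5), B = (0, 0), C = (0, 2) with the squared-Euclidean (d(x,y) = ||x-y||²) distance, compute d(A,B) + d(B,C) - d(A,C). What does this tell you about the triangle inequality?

d(A,B) = 4² + 5² = 41, d(B,C) = 0² + 2² = 4, d(A,C) = 4² + 7² = 65.
d(A,B) + d(B,C) - d(A,C) = 41 + 4 - 65 = 45 - 65 = -20. This is < 0, so the triangle inequality FAILS for these points (squared-Euclidean is not a metric).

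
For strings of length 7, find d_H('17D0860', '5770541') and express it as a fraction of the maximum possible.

Differing positions: 1, 3, 5, 6, 7. Hamming distance = 5. The maximum possible Hamming distance for length-7 strings is 7, so d_H/7 = 5/7 ≈ 0.7143.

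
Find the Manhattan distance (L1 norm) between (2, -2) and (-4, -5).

Σ|x_i - y_i| = |2 - (-4)| + |-2 - (-5)| = 6 + 3 = 9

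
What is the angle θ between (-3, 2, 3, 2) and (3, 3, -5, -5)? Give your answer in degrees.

With u = (-3, 2, 3, 2), v = (3, 3, -5, -5):
u·v = (-3)·3 + 2·3 + 3·(-5) + 2·(-5) = (-9) + 6 + (-15) + (-10) = -28.
|u| = √((-3)² + 2² + 3² + 2²) = √26, |v| = √(3² + 3² + (-5)² + (-5)²) = √68, so |u||v| = √(26·68) = √1768.
cos θ = (u·v)/(|u||v|) = -28/√1768 ≈ -0.665912
θ = arccos(-0.665912) ≈ 131.75°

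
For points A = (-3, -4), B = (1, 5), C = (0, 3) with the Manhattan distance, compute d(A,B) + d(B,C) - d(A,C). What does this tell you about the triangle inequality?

d(A,B) = 4 + 9 = 13, d(B,C) = 1 + 2 = 3, d(A,C) = 3 + 7 = 10.
d(A,B) + d(B,C) - d(A,C) = 13 + 3 - 10 = 16 - 10 = 6. This is ≥ 0, so the triangle inequality holds for these points.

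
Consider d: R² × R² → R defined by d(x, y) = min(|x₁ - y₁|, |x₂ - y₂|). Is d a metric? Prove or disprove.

No. d fails identity of indiscernibles: take x = (-5, 0) and y = (-5, 1). Then d(x,y) = min(|-5 - (-5)|, |0 - 1|) = min(0, 1) = 0, yet x ≠ y.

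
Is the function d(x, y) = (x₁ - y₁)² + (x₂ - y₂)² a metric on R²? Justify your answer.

No. The squared Euclidean distance fails the triangle inequality. Counterexample: x = (0, 0), y = (3, 3), z = (6, 6). d(x,z) = 6² + 6² = 72, but d(x,y) + d(y,z) = (3² + 3²) + (3² + 3²) = 18 + 18 = 36. Since 72 > 36, the triangle inequality is violated. (Note: √d, the ordinary Euclidean distance, IS a metric.)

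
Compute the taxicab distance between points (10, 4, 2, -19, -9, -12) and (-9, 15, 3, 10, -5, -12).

Σ|x_i - y_i| = |10 - (-9)| + |4 - 15| + |2 - 3| + |-19 - 10| + |-9 - (-5)| + |-12 - (-12)| = 19 + 11 + 1 + 29 + 4 + 0 = 64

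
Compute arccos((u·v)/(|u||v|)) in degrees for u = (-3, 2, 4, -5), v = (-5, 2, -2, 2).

With u = (-3, 2, 4, -5), v = (-5, 2, -2, 2):
u·v = (-3)·(-5) + 2·2 + 4·(-2) + (-5)·2 = 15 + 4 + (-8) + (-10) = 1.
|u| = √((-3)² + 2² + 4² + (-5)²) = √54, |v| = √((-5)² + 2² + (-2)² + 2²) = √37, so |u||v| = √(54·37) = √1998.
cos θ = (u·v)/(|u||v|) = 1/√1998 ≈ 0.022372
θ = arccos(0.022372) ≈ 88.72°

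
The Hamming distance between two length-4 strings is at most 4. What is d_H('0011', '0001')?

Differing positions: 3. Hamming distance = 1. The maximum possible Hamming distance for length-4 strings is 4, so d_H/4 = 1/4 = 0.25.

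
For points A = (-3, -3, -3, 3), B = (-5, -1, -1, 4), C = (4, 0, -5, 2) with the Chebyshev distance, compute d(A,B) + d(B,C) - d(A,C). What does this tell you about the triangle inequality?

d(A,B) = max(2, 2, 2, 1) = 2, d(B,C) = max(9, 1, 4, 2) = 9, d(A,C) = max(7, 3, 2, 1) = 7.
d(A,B) + d(B,C) - d(A,C) = 2 + 9 - 7 = 11 - 7 = 4. This is ≥ 0, so the triangle inequality holds for these points.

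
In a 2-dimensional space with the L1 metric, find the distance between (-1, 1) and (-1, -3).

Σ|x_i - y_i| = |-1 - (-1)| + |1 - (-3)| = 0 + 4 = 4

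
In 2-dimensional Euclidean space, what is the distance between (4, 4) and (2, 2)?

√(Σ(x_i - y_i)²) = √((4 - 2)² + (4 - 2)²)
= √(2² + 2²) = √(4 + 4) = √8 ≈ 2.8284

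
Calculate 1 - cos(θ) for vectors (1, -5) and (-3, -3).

With u = (1, -5), v = (-3, -3):
u·v = 1·(-3) + (-5)·(-3) = (-3) + 15 = 12.
|u| = √(1² + (-5)²) = √26, |v| = √((-3)² + (-3)²) = √18, so |u||v| = √(26·18) = √468.
cos θ = (u·v)/(|u||v|) = 12/√468 ≈ 0.5547
Cosine distance = 1 - cos θ ≈ 1 - 0.5547 = 0.4453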